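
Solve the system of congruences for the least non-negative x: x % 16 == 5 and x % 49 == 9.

Combine the congruences pairwise.
From x ≡ 5 (mod 16) write x = 5 + 16t. Substituting into x ≡ 9 (mod 49) gives 16t ≡ 4 (mod 49), and since 16⁻¹ ≡ 46 (mod 49), t ≡ 37. Hence x ≡ 5 + 16·37 = 597 (mod 784).

597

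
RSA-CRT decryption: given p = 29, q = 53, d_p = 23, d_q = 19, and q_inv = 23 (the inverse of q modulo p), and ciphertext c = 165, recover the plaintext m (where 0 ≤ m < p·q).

1415

m₁ = c^(d_p) mod p: c ≡ 20 (mod 29), and 20^23 mod 29 = 23.
m₂ = c^(d_q) mod q: c ≡ 6 (mod 53), and 6^19 mod 53 = 37.
h = q_inv·(m₁ − m₂) mod p = 23·(23 − 37) mod 29 = 26.
m = m₂ + h·q = 37 + 26·53 = 1415.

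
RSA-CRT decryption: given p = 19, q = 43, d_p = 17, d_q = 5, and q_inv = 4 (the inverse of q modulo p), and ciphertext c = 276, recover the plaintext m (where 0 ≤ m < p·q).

363

m₁ = c^(d_p) mod p: c ≡ 10 (mod 19), and 10^17 mod 19 = 2.
m₂ = c^(d_q) mod q: c ≡ 18 (mod 43), and 18^5 mod 43 = 19.
h = q_inv·(m₁ − m₂) mod p = 4·(2 − 19) mod 19 = 8.
m = m₂ + h·q = 19 + 8·43 = 363.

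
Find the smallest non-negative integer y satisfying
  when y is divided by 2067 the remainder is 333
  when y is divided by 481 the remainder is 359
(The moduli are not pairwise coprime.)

gcd(2067, 481) = 13 and 13 | (359 − 333), so the pair is consistent; merging gives y ≡ 35472 (mod 76479), where 76479 = lcm(2067, 481).
The solution is unique modulo lcm(2067, 481) = 76479.

35472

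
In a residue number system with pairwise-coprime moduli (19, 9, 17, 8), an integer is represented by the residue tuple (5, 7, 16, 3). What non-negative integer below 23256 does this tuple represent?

The moduli are pairwise coprime; N = 19·9·17·8 = 23256.
N/19 = 1224; 1224 ≡ 8 (mod 19); 8·12 ≡ 1, so inverse 12.
N/9 = 2584; 2584 ≡ 1 (mod 9), inverse 1.
N/17 = 1368; 1368 ≡ 8 (mod 17); 8·15 ≡ 1, so inverse 15.
N/8 = 2907; 2907 ≡ 3 (mod 8); 3·3 ≡ 1, so inverse 3.
x ≡ 5·1224·12 + 7·2584·1 + 16·1368·15 + 3·2907·3 = 446011.
446011 mod 23256 = 4147.

4147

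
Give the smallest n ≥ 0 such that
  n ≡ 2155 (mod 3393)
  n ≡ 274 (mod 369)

Combine the congruences pairwise.
gcd(3393, 369) = 9 and 9 | (274 − 2155), so the pair is consistent; merging gives n ≡ 70015 (mod 139113), where 139113 = lcm(3393, 369).
The solution is unique modulo lcm(3393, 369) = 139113.

70015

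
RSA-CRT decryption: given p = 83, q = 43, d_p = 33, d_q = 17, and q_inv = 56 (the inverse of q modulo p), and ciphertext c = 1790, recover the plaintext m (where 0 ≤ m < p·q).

m₁ = c^(d_p) mod p: c ≡ 47 (mod 83), and 47^33 mod 83 = 74.
m₂ = c^(d_q) mod q: c ≡ 27 (mod 43), and 27^17 mod 43 = 32.
h = q_inv·(m₁ − m₂) mod p = 56·(74 − 32) mod 83 = 28.
m = m₂ + h·q = 32 + 28·43 = 1236.

1236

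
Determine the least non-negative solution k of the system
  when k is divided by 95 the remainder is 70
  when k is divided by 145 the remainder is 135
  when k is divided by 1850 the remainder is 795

150645

Combine the congruences pairwise.
gcd(95, 145) = 5 and 5 | (135 − 70), so the pair is consistent; merging gives k ≡ 1875 (mod 2755), where 2755 = lcm(95, 145).
gcd(2755, 1850) = 5 and 5 | (795 − 1875), so the pair is consistent; merging gives k ≡ 150645 (mod 1019350), where 1019350 = lcm(2755, 1850).
The solution is unique modulo lcm(95, 145, 1850) = 1019350.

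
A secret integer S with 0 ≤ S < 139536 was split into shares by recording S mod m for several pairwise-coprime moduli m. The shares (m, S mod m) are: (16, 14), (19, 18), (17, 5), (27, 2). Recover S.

The moduli are pairwise coprime; N = 16·19·17·27 = 139536.
N/16 = 8721; 8721 ≡ 1 (mod 16), inverse 1.
N/19 = 7344; 7344 ≡ 10 (mod 19); 10·2 ≡ 1, so inverse 2.
N/17 = 8208; 8208 ≡ 14 (mod 17); 14·11 ≡ 1, so inverse 11.
N/27 = 5168; 5168 ≡ 11 (mod 27); 11·5 ≡ 1, so inverse 5.
S ≡ 14·8721·1 + 18·7344·2 + 5·8208·11 + 2·5168·5 = 889598.
889598 mod 139536 = 52382.

52382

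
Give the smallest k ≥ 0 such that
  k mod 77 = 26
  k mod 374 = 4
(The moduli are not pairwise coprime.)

1874

gcd(77, 374) = 11 and 11 | (4 − 26), so the pair is consistent; merging gives k ≡ 1874 (mod 2618), where 2618 = lcm(77, 374).
The solution is unique modulo lcm(77, 374) = 2618.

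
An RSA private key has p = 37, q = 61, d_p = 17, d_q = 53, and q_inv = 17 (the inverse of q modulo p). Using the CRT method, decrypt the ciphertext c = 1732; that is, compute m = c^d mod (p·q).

m₁ = c^(d_p) mod p: c ≡ 30 (mod 37), and 30^17 mod 37 = 21.
m₂ = c^(d_q) mod q: c ≡ 24 (mod 61), and 24^53 mod 61 = 23.
h = q_inv·(m₁ − m₂) mod p = 17·(21 − 23) mod 37 = 3.
m = m₂ + h·q = 23 + 3·61 = 206.

206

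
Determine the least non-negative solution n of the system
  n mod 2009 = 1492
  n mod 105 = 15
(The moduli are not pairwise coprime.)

gcd(2009, 105) = 7 and 7 | (15 − 1492), so the pair is consistent; merging gives n ≡ 15555 (mod 30135), where 30135 = lcm(2009, 105).
The solution is unique modulo lcm(2009, 105) = 30135.

15555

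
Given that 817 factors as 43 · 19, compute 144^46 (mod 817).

Mod 43: 144 ≡ 15; by Fermat, exponent reduces to 46 mod 42 = 4; 15^4 ≡ 14 (mod 43).
Mod 19: 144 ≡ 11; by Fermat, exponent reduces to 46 mod 18 = 10; 11^10 ≡ 11 (mod 19).
Combine by CRT: x ≡ 14 (mod 43), x ≡ 11 (mod 19) ⇒ x ≡ 315 (mod 817).

315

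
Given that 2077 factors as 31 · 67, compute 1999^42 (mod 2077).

Mod 31: 1999 ≡ 15; by Fermat, exponent reduces to 42 mod 30 = 12; 15^12 ≡ 8 (mod 31).
Mod 67: 1999 ≡ 56; 56^42 ≡ 59 (mod 67).
Combine by CRT: x ≡ 8 (mod 31), x ≡ 59 (mod 67) ⇒ x ≡ 1868 (mod 2077).

1868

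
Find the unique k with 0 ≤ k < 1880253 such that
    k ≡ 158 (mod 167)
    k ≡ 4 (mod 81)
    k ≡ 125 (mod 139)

344011

From k ≡ 158 (mod 167) write k = 158 + 167t. Substituting into k ≡ 4 (mod 81) gives 167t ≡ 8 (mod 81), and since 5⁻¹ ≡ 65 (mod 81), t ≡ 34. Hence k ≡ 158 + 167·34 = 5836 (mod 13527).
From k ≡ 5836 (mod 13527) write k = 5836 + 13527t. Substituting into k ≡ 125 (mod 139) gives 13527t ≡ 127 (mod 139), and since 44⁻¹ ≡ 79 (mod 139), t ≡ 25. Hence k ≡ 5836 + 13527·25 = 344011 (mod 1880253).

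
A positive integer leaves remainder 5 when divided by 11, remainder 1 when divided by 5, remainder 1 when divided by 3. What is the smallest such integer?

16

Combine the congruences pairwise.
From N ≡ 5 (mod 11) write N = 5 + 11t. Substituting into N ≡ 1 (mod 5) gives 11t ≡ 1 (mod 5), and since 1⁻¹ ≡ 1 (mod 5), t ≡ 1. Hence N ≡ 5 + 11·1 = 16 (mod 55).
From N ≡ 16 (mod 55) write N = 16 + 55t. Substituting into N ≡ 1 (mod 3) gives 55t ≡ 0 (mod 3), and since 1⁻¹ ≡ 1 (mod 3), t ≡ 0. Hence N ≡ 16 + 55·0 = 16 (mod 165).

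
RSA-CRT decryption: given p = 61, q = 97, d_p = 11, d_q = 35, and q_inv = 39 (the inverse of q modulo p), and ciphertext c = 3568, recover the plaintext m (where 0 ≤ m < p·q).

m₁ = c^(d_p) mod p: c ≡ 30 (mod 61), and 30^11 mod 61 = 54.
m₂ = c^(d_q) mod q: c ≡ 76 (mod 97), and 76^35 mod 97 = 7.
h = q_inv·(m₁ − m₂) mod p = 39·(54 − 7) mod 61 = 3.
m = m₂ + h·q = 7 + 3·97 = 298.

298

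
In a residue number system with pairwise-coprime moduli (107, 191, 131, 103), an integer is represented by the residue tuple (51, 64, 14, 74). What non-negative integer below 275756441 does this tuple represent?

From x ≡ 51 (mod 107) write x = 51 + 107t. Substituting into x ≡ 64 (mod 191) gives 107t ≡ 13 (mod 191), and since 107⁻¹ ≡ 25 (mod 191), t ≡ 134. Hence x ≡ 51 + 107·134 = 14389 (mod 20437).
From x ≡ 14389 (mod 20437) write x = 14389 + 20437t. Substituting into x ≡ 14 (mod 131) gives 20437t ≡ 35 (mod 131), and since 1⁻¹ ≡ 1 (mod 131), t ≡ 35. Hence x ≡ 14389 + 20437·35 = 729684 (mod 2677247).
From x ≡ 729684 (mod 2677247) write x = 729684 + 2677247t. Substituting into x ≡ 74 (mod 103) gives 2677247t ≡ 42 (mod 103), and since 71⁻¹ ≡ 74 (mod 103), t ≡ 18. Hence x ≡ 729684 + 2677247·18 = 48920130 (mod 275756441).

48920130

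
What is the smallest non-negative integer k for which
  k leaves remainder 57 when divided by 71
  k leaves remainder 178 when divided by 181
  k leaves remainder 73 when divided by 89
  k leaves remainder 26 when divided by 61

9498153

From k ≡ 57 (mod 71) write k = 57 + 71t. Substituting into k ≡ 178 (mod 181) gives 71t ≡ 121 (mod 181), and since 71⁻¹ ≡ 51 (mod 181), t ≡ 17. Hence k ≡ 57 + 71·17 = 1264 (mod 12851).
From k ≡ 1264 (mod 12851) write k = 1264 + 12851t. Substituting into k ≡ 73 (mod 89) gives 12851t ≡ 55 (mod 89), and since 35⁻¹ ≡ 28 (mod 89), t ≡ 27. Hence k ≡ 1264 + 12851·27 = 348241 (mod 1143739).
From k ≡ 348241 (mod 1143739) write k = 348241 + 1143739t. Substituting into k ≡ 26 (mod 61) gives 1143739t ≡ 34 (mod 61), and since 50⁻¹ ≡ 11 (mod 61), t ≡ 8. Hence k ≡ 348241 + 1143739·8 = 9498153 (mod 69768079).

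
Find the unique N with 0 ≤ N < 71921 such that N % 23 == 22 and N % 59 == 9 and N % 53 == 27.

9567

From N ≡ 22 (mod 23) write N = 22 + 23t. Substituting into N ≡ 9 (mod 59) gives 23t ≡ 46 (mod 59), and since 23⁻¹ ≡ 18 (mod 59), t ≡ 2. Hence N ≡ 22 + 23·2 = 68 (mod 1357).
From N ≡ 68 (mod 1357) write N = 68 + 1357t. Substituting into N ≡ 27 (mod 53) gives 1357t ≡ 12 (mod 53), and since 32⁻¹ ≡ 5 (mod 53), t ≡ 7. Hence N ≡ 68 + 1357·7 = 9567 (mod 71921).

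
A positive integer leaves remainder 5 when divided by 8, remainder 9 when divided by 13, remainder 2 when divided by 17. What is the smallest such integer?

Combine the congruences pairwise.
From N ≡ 5 (mod 8) write N = 5 + 8t. Substituting into N ≡ 9 (mod 13) gives 8t ≡ 4 (mod 13), and since 8⁻¹ ≡ 5 (mod 13), t ≡ 7. Hence N ≡ 5 + 8·7 = 61 (mod 104).
From N ≡ 61 (mod 104) write N = 61 + 104t. Substituting into N ≡ 2 (mod 17) gives 104t ≡ 9 (mod 17), and since 2⁻¹ ≡ 9 (mod 17), t ≡ 13. Hence N ≡ 61 + 104·13 = 1413 (mod 1768).

1413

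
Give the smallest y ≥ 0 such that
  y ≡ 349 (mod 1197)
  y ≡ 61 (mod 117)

13516

Combine the congruences pairwise.
gcd(1197, 117) = 9 and 9 | (61 − 349), so the pair is consistent; merging gives y ≡ 13516 (mod 15561), where 15561 = lcm(1197, 117).
The solution is unique modulo lcm(1197, 117) = 15561.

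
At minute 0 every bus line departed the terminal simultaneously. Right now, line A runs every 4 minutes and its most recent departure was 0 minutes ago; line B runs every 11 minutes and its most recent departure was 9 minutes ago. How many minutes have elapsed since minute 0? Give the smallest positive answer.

From t ≡ 0 (mod 4) write t = 0 + 4s. Substituting into t ≡ 9 (mod 11) gives 4s ≡ 9 (mod 11), and since 4⁻¹ ≡ 3 (mod 11), s ≡ 5. Hence t ≡ 0 + 4·5 = 20 (mod 44).

20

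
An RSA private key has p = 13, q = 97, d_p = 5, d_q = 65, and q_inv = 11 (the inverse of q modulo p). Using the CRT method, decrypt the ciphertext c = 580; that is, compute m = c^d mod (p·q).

m₁ = c^(d_p) mod p: c ≡ 8 (mod 13), and 8^5 mod 13 = 8.
m₂ = c^(d_q) mod q: c ≡ 95 (mod 97), and 95^65 mod 97 = 72.
h = q_inv·(m₁ − m₂) mod p = 11·(8 − 72) mod 13 = 11.
m = m₂ + h·q = 72 + 11·97 = 1139.

1139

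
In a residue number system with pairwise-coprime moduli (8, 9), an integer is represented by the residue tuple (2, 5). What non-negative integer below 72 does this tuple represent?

50

From x ≡ 2 (mod 8) write x = 2 + 8t. Substituting into x ≡ 5 (mod 9) gives 8t ≡ 3 (mod 9), and since 8⁻¹ ≡ 8 (mod 9), t ≡ 6. Hence x ≡ 2 + 8·6 = 50 (mod 72).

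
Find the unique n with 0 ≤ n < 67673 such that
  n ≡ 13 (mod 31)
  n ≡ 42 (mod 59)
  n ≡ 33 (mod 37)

The moduli are pairwise coprime; M = 31·59·37 = 67673.
M/31 = 2183; 2183 ≡ 13 (mod 31); 13·12 ≡ 1, so inverse 12.
M/59 = 1147; 1147 ≡ 26 (mod 59); 26·25 ≡ 1, so inverse 25.
M/37 = 1829; 1829 ≡ 16 (mod 37); 16·7 ≡ 1, so inverse 7.
n ≡ 13·2183·12 + 42·1147·25 + 33·1829·7 = 1967397.
1967397 mod 67673 = 4880.

4880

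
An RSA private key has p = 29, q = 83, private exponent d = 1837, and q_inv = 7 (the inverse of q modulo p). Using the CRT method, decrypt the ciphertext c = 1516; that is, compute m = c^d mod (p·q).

1692

d_p = d mod (p−1) = 1837 mod 28 = 17; d_q = d mod (q−1) = 33.
m₁ = c^(d_p) mod p: c ≡ 8 (mod 29), and 8^17 mod 29 = 10.
m₂ = c^(d_q) mod q: c ≡ 22 (mod 83), and 22^33 mod 83 = 32.
h = q_inv·(m₁ − m₂) mod p = 7·(10 − 32) mod 29 = 20.
m = m₂ + h·q = 32 + 20·83 = 1692.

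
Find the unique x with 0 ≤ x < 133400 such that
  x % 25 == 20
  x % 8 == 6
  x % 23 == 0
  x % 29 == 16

84870

From x ≡ 20 (mod 25) write x = 20 + 25t. Substituting into x ≡ 6 (mod 8) gives 25t ≡ 2 (mod 8), and since 1⁻¹ ≡ 1 (mod 8), t ≡ 2. Hence x ≡ 20 + 25·2 = 70 (mod 200).
From x ≡ 70 (mod 200) write x = 70 + 200t. Substituting into x ≡ 0 (mod 23) gives 200t ≡ 22 (mod 23), and since 16⁻¹ ≡ 13 (mod 23), t ≡ 10. Hence x ≡ 70 + 200·10 = 2070 (mod 4600).
From x ≡ 2070 (mod 4600) write x = 2070 + 4600t. Substituting into x ≡ 16 (mod 29) gives 4600t ≡ 5 (mod 29), and since 18⁻¹ ≡ 21 (mod 29), t ≡ 18. Hence x ≡ 2070 + 4600·18 = 84870 (mod 133400).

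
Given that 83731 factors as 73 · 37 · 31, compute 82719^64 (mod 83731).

73293

Mod 73: 82719 ≡ 10; 10^64 ≡ 1 (mod 73).
Mod 37: 82719 ≡ 24; by Fermat, exponent reduces to 64 mod 36 = 28; 24^28 ≡ 33 (mod 37).
Mod 31: 82719 ≡ 11; by Fermat, exponent reduces to 64 mod 30 = 4; 11^4 ≡ 9 (mod 31).
Combine by CRT: x ≡ 1 (mod 73), x ≡ 33 (mod 37), x ≡ 9 (mod 31) ⇒ x ≡ 73293 (mod 83731).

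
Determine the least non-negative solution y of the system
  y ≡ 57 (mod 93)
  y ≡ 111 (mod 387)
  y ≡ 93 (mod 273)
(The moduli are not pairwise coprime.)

gcd(93, 387) = 3 and 3 | (111 − 57), so the pair is consistent; merging gives y ≡ 5916 (mod 11997), where 11997 = lcm(93, 387).
gcd(11997, 273) = 3 and 3 | (93 − 5916), so the pair is consistent; merging gives y ≡ 77898 (mod 1091727), where 1091727 = lcm(11997, 273).
The solution is unique modulo lcm(93, 387, 273) = 1091727.

77898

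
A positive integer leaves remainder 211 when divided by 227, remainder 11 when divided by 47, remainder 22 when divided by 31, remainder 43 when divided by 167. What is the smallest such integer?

25792859

The moduli are pairwise coprime; N = 227·47·31·167 = 55233413.
N/227 = 243319; 243319 ≡ 202 (mod 227); 202·118 ≡ 1, so inverse 118.
N/47 = 1175179; 1175179 ≡ 38 (mod 47); 38·26 ≡ 1, so inverse 26.
N/31 = 1781723; 1781723 ≡ 29 (mod 31); 29·15 ≡ 1, so inverse 15.
N/167 = 330739; 330739 ≡ 79 (mod 167); 79·74 ≡ 1, so inverse 74.
k ≡ 211·243319·118 + 11·1175179·26 + 22·1781723·15 + 43·330739·74 = 8034637744.
8034637744 mod 55233413 = 25792859.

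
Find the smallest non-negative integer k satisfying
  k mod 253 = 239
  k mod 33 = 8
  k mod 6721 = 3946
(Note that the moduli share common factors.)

91319

Combine the congruences pairwise.
gcd(253, 33) = 11 and 11 | (8 − 239), so the pair is consistent; merging gives k ≡ 239 (mod 759), where 759 = lcm(253, 33).
gcd(759, 6721) = 11 and 11 | (3946 − 239), so the pair is consistent; merging gives k ≡ 91319 (mod 463749), where 463749 = lcm(759, 6721).
The solution is unique modulo lcm(253, 33, 6721) = 463749.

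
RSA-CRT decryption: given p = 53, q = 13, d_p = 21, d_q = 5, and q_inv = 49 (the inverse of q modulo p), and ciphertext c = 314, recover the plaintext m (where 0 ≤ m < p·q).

m₁ = c^(d_p) mod p: c ≡ 49 (mod 53), and 49^21 mod 53 = 28.
m₂ = c^(d_q) mod q: c ≡ 2 (mod 13), and 2^5 mod 13 = 6.
h = q_inv·(m₁ − m₂) mod p = 49·(28 − 6) mod 53 = 18.
m = m₂ + h·q = 6 + 18·13 = 240.

240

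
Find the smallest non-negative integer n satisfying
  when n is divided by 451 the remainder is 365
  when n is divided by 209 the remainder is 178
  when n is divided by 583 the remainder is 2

174902

gcd(451, 209) = 11 and 11 | (178 − 365), so the pair is consistent; merging gives n ≡ 3522 (mod 8569), where 8569 = lcm(451, 209).
gcd(8569, 583) = 11 and 11 | (2 − 3522), so the pair is consistent; merging gives n ≡ 174902 (mod 454157), where 454157 = lcm(8569, 583).
The solution is unique modulo lcm(451, 209, 583) = 454157.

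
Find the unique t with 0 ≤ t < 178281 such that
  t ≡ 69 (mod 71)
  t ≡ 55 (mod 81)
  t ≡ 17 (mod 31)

112888

The moduli are pairwise coprime; N = 71·81·31 = 178281.
N/71 = 2511; 2511 ≡ 26 (mod 71); 26·41 ≡ 1, so inverse 41.
N/81 = 2201; 2201 ≡ 14 (mod 81); 14·29 ≡ 1, so inverse 29.
N/31 = 5751; 5751 ≡ 16 (mod 31); 16·2 ≡ 1, so inverse 2.
t ≡ 69·2511·41 + 55·2201·29 + 17·5751·2 = 10809748.
10809748 mod 178281 = 112888.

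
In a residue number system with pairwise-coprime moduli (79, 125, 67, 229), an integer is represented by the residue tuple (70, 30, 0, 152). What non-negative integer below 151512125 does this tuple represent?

121451905

Combine the congruences pairwise.
From x ≡ 70 (mod 79) write x = 70 + 79t. Substituting into x ≡ 30 (mod 125) gives 79t ≡ 85 (mod 125), and since 79⁻¹ ≡ 19 (mod 125), t ≡ 115. Hence x ≡ 70 + 79·115 = 9155 (mod 9875).
From x ≡ 9155 (mod 9875) write x = 9155 + 9875t. Substituting into x ≡ 0 (mod 67) gives 9875t ≡ 24 (mod 67), and since 26⁻¹ ≡ 49 (mod 67), t ≡ 37. Hence x ≡ 9155 + 9875·37 = 374530 (mod 661625).
From x ≡ 374530 (mod 661625) write x = 374530 + 661625t. Substituting into x ≡ 152 (mod 229) gives 661625t ≡ 37 (mod 229), and since 44⁻¹ ≡ 203 (mod 229), t ≡ 183. Hence x ≡ 374530 + 661625·183 = 121451905 (mod 151512125).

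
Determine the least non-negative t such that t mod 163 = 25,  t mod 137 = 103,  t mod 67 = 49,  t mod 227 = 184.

The moduli are pairwise coprime; N = 163·137·67·227 = 339632179.
N/163 = 2083633; 2083633 ≡ 4 (mod 163); 4·41 ≡ 1, so inverse 41.
N/137 = 2479067; 2479067 ≡ 52 (mod 137); 52·29 ≡ 1, so inverse 29.
N/67 = 5069137; 5069137 ≡ 51 (mod 67); 51·46 ≡ 1, so inverse 46.
N/227 = 1496177; 1496177 ≡ 20 (mod 227); 20·193 ≡ 1, so inverse 193.
t ≡ 25·2083633·41 + 103·2479067·29 + 49·5069137·46 + 184·1496177·193 = 74098769376.
74098769376 mod 339632179 = 58954354.

58954354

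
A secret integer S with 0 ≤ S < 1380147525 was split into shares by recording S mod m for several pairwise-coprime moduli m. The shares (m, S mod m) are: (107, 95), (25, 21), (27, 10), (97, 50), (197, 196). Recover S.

505379071

The moduli are pairwise coprime; N = 107·25·27·97·197 = 1380147525.
N/107 = 12898575; 12898575 ≡ 46 (mod 107); 46·7 ≡ 1, so inverse 7.
N/25 = 55205901; 55205901 ≡ 1 (mod 25), inverse 1.
N/27 = 51116575; 51116575 ≡ 13 (mod 27); 13·25 ≡ 1, so inverse 25.
N/97 = 14228325; 14228325 ≡ 74 (mod 97); 74·59 ≡ 1, so inverse 59.
N/197 = 7005825; 7005825 ≡ 111 (mod 197); 111·71 ≡ 1, so inverse 71.
S ≡ 95·12898575·7 + 21·55205901·1 + 10·51116575·25 + 50·14228325·59 + 196·7005825·71 = 161982639496.
161982639496 mod 1380147525 = 505379071.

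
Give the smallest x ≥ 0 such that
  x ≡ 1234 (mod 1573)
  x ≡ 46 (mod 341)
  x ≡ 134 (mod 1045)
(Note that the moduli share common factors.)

3721379

gcd(1573, 341) = 11 and 11 | (46 − 1234), so the pair is consistent; merging gives x ≡ 15391 (mod 48763), where 48763 = lcm(1573, 341).
gcd(48763, 1045) = 11 and 11 | (134 − 15391), so the pair is consistent; merging gives x ≡ 3721379 (mod 4632485), where 4632485 = lcm(48763, 1045).
The solution is unique modulo lcm(1573, 341, 1045) = 4632485.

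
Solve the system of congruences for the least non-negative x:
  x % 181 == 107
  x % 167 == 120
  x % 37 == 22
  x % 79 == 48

The moduli are pairwise coprime; N = 181·167·37·79 = 88353521.
N/181 = 488141; 488141 ≡ 165 (mod 181); 165·147 ≡ 1, so inverse 147.
N/167 = 529063; 529063 ≡ 7 (mod 167); 7·24 ≡ 1, so inverse 24.
N/37 = 2387933; 2387933 ≡ 27 (mod 37); 27·11 ≡ 1, so inverse 11.
N/79 = 1118399; 1118399 ≡ 75 (mod 79); 75·59 ≡ 1, so inverse 59.
x ≡ 107·488141·147 + 120·529063·24 + 22·2387933·11 + 48·1118399·59 = 12946856983.
12946856983 mod 88353521 = 47242917.

47242917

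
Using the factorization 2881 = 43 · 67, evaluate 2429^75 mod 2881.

Mod 43: 2429 ≡ 21; by Fermat, exponent reduces to 75 mod 42 = 33; 21^33 ≡ 4 (mod 43).
Mod 67: 2429 ≡ 17; by Fermat, exponent reduces to 75 mod 66 = 9; 17^9 ≡ 62 (mod 67).
Combine by CRT: x ≡ 4 (mod 43), x ≡ 62 (mod 67) ⇒ x ≡ 2541 (mod 2881).

2541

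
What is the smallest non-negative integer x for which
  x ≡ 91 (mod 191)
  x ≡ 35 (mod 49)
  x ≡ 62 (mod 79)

The moduli are pairwise coprime; N = 191·49·79 = 739361.
N/191 = 3871; 3871 ≡ 51 (mod 191); 51·15 ≡ 1, so inverse 15.
N/49 = 15089; 15089 ≡ 46 (mod 49); 46·16 ≡ 1, so inverse 16.
N/79 = 9359; 9359 ≡ 37 (mod 79); 37·47 ≡ 1, so inverse 47.
x ≡ 91·3871·15 + 35·15089·16 + 62·9359·47 = 41005881.
41005881 mod 739361 = 341026.

341026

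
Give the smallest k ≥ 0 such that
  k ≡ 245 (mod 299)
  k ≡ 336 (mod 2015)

Combine the congruences pairwise.
gcd(299, 2015) = 13 and 13 | (336 − 245), so the pair is consistent; merging gives k ≡ 10411 (mod 46345), where 46345 = lcm(299, 2015).
The solution is unique modulo lcm(299, 2015) = 46345.

10411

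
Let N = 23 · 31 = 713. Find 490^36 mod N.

Mod 23: 490 ≡ 7; by Fermat, exponent reduces to 36 mod 22 = 14; 7^14 ≡ 2 (mod 23).
Mod 31: 490 ≡ 25; by Fermat, exponent reduces to 36 mod 30 = 6; 25^6 ≡ 1 (mod 31).
Combine by CRT: x ≡ 2 (mod 23), x ≡ 1 (mod 31) ⇒ x ≡ 94 (mod 713).

94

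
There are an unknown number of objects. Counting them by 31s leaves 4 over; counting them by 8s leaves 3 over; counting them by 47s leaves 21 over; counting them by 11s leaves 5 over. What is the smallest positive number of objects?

4251

The moduli are pairwise coprime; M = 31·8·47·11 = 128216.
M/31 = 4136; 4136 ≡ 13 (mod 31); 13·12 ≡ 1, so inverse 12.
M/8 = 16027; 16027 ≡ 3 (mod 8); 3·3 ≡ 1, so inverse 3.
M/47 = 2728; 2728 ≡ 2 (mod 47); 2·24 ≡ 1, so inverse 24.
M/11 = 11656; 11656 ≡ 7 (mod 11); 7·8 ≡ 1, so inverse 8.
N ≡ 4·4136·12 + 3·16027·3 + 21·2728·24 + 5·11656·8 = 2183923.
2183923 mod 128216 = 4251.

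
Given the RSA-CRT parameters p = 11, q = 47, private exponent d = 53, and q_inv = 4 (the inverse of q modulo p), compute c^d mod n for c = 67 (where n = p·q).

d_p = d mod (p−1) = 53 mod 10 = 3; d_q = d mod (q−1) = 7.
m₁ = c^(d_p) mod p: c ≡ 1 (mod 11), and 1^3 mod 11 = 1.
m₂ = c^(d_q) mod q: c ≡ 20 (mod 47), and 20^7 mod 47 = 26.
h = q_inv·(m₁ − m₂) mod p = 4·(1 − 26) mod 11 = 10.
m = m₂ + h·q = 26 + 10·47 = 496.

496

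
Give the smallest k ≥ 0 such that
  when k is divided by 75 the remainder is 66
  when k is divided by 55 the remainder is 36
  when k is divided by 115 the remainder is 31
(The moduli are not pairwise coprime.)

10266

Combine the congruences pairwise.
gcd(75, 55) = 5 and 5 | (36 − 66), so the pair is consistent; merging gives k ≡ 366 (mod 825), where 825 = lcm(75, 55).
gcd(825, 115) = 5 and 5 | (31 − 366), so the pair is consistent; merging gives k ≡ 10266 (mod 18975), where 18975 = lcm(825, 115).
The solution is unique modulo lcm(75, 55, 115) = 18975.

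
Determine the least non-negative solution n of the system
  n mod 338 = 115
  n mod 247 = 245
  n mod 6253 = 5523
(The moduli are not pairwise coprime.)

18029

gcd(338, 247) = 13 and 13 | (245 − 115), so the pair is consistent; merging gives n ≡ 5185 (mod 6422), where 6422 = lcm(338, 247).
gcd(6422, 6253) = 169 and 169 | (5523 − 5185), so the pair is consistent; merging gives n ≡ 18029 (mod 237614), where 237614 = lcm(6422, 6253).
The solution is unique modulo lcm(338, 247, 6253) = 237614.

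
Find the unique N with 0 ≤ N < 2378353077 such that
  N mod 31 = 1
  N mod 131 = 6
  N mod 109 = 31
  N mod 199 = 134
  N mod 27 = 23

The moduli are pairwise coprime; M = 31·131·109·199·27 = 2378353077.
M/31 = 76721067; 76721067 ≡ 4 (mod 31); 4·8 ≡ 1, so inverse 8.
M/131 = 18155367; 18155367 ≡ 77 (mod 131); 77·114 ≡ 1, so inverse 114.
M/109 = 21819753; 21819753 ≡ 24 (mod 109); 24·50 ≡ 1, so inverse 50.
M/199 = 11951523; 11951523 ≡ 180 (mod 199); 180·178 ≡ 1, so inverse 178.
M/27 = 88087151; 88087151 ≡ 2 (mod 27); 2·14 ≡ 1, so inverse 14.
N ≡ 1·76721067·8 + 6·18155367·114 + 31·21819753·50 + 134·11951523·178 + 23·88087151·14 = 360284445932.
360284445932 mod 2378353077 = 1153131305.

1153131305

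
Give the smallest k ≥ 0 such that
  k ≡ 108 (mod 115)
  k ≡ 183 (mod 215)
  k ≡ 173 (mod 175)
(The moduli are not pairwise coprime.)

35873

gcd(115, 215) = 5 and 5 | (183 − 108), so the pair is consistent; merging gives k ≡ 1258 (mod 4945), where 4945 = lcm(115, 215).
gcd(4945, 175) = 5 and 5 | (173 − 1258), so the pair is consistent; merging gives k ≡ 35873 (mod 173075), where 173075 = lcm(4945, 175).
The solution is unique modulo lcm(115, 215, 175) = 173075.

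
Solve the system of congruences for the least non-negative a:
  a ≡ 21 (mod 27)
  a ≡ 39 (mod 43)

Combine the congruences pairwise.
From a ≡ 21 (mod 27) write a = 21 + 27t. Substituting into a ≡ 39 (mod 43) gives 27t ≡ 18 (mod 43), and since 27⁻¹ ≡ 8 (mod 43), t ≡ 15. Hence a ≡ 21 + 27·15 = 426 (mod 1161).

426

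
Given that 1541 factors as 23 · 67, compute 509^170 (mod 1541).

Mod 23: 509 ≡ 3; by Fermat, exponent reduces to 170 mod 22 = 16; 3^16 ≡ 13 (mod 23).
Mod 67: 509 ≡ 40; by Fermat, exponent reduces to 170 mod 66 = 38; 40^38 ≡ 14 (mod 67).
Combine by CRT: x ≡ 13 (mod 23), x ≡ 14 (mod 67) ⇒ x ≡ 818 (mod 1541).

818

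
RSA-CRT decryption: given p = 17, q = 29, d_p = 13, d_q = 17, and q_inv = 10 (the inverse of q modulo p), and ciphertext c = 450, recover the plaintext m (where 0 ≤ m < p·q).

m₁ = c^(d_p) mod p: c ≡ 8 (mod 17), and 8^13 mod 17 = 9.
m₂ = c^(d_q) mod q: c ≡ 15 (mod 29), and 15^17 mod 29 = 18.
h = q_inv·(m₁ − m₂) mod p = 10·(9 − 18) mod 17 = 12.
m = m₂ + h·q = 18 + 12·29 = 366.

366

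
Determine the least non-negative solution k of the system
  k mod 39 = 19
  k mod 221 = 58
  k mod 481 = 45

19285

Combine the congruences pairwise.
gcd(39, 221) = 13 and 13 | (58 − 19), so the pair is consistent; merging gives k ≡ 58 (mod 663), where 663 = lcm(39, 221).
gcd(663, 481) = 13 and 13 | (45 − 58), so the pair is consistent; merging gives k ≡ 19285 (mod 24531), where 24531 = lcm(663, 481).
The solution is unique modulo lcm(39, 221, 481) = 24531.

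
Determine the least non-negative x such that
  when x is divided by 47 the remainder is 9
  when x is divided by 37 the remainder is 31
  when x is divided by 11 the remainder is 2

14720

From x ≡ 9 (mod 47) write x = 9 + 47t. Substituting into x ≡ 31 (mod 37) gives 47t ≡ 22 (mod 37), and since 10⁻¹ ≡ 26 (mod 37), t ≡ 17. Hence x ≡ 9 + 47·17 = 808 (mod 1739).
From x ≡ 808 (mod 1739) write x = 808 + 1739t. Substituting into x ≡ 2 (mod 11) gives 1739t ≡ 8 (mod 11), and since 1⁻¹ ≡ 1 (mod 11), t ≡ 8. Hence x ≡ 808 + 1739·8 = 14720 (mod 19129).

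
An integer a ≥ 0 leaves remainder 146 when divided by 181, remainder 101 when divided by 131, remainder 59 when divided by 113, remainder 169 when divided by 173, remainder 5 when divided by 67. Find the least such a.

11151612866

From a ≡ 146 (mod 181) write a = 146 + 181t. Substituting into a ≡ 101 (mod 131) gives 181t ≡ 86 (mod 131), and since 50⁻¹ ≡ 76 (mod 131), t ≡ 117. Hence a ≡ 146 + 181·117 = 21323 (mod 23711).
From a ≡ 21323 (mod 23711) write a = 21323 + 23711t. Substituting into a ≡ 59 (mod 113) gives 23711t ≡ 93 (mod 113), and since 94⁻¹ ≡ 107 (mod 113), t ≡ 7. Hence a ≡ 21323 + 23711·7 = 187300 (mod 2679343).
From a ≡ 187300 (mod 2679343) write a = 187300 + 2679343t. Substituting into a ≡ 169 (mod 173) gives 2679343t ≡ 55 (mod 173), and since 92⁻¹ ≡ 126 (mod 173), t ≡ 10. Hence a ≡ 187300 + 2679343·10 = 26980730 (mod 463526339).
From a ≡ 26980730 (mod 463526339) write a = 26980730 + 463526339t. Substituting into a ≡ 5 (mod 67) gives 463526339t ≡ 41 (mod 67), and since 38⁻¹ ≡ 30 (mod 67), t ≡ 24. Hence a ≡ 26980730 + 463526339·24 = 11151612866 (mod 31056264713).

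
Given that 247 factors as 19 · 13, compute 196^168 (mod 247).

144

Mod 19: 196 ≡ 6; by Fermat, exponent reduces to 168 mod 18 = 6; 6^6 ≡ 11 (mod 19).
Mod 13: 196 ≡ 1; since 12 | 168, by Fermat 1^168 ≡ 1 (mod 13).
Combine by CRT: x ≡ 11 (mod 19), x ≡ 1 (mod 13) ⇒ x ≡ 144 (mod 247).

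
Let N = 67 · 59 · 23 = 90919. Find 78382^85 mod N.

Mod 67: 78382 ≡ 59; by Fermat, exponent reduces to 85 mod 66 = 19; 59^19 ≡ 14 (mod 67).
Mod 59: 78382 ≡ 30; by Fermat, exponent reduces to 85 mod 58 = 27; 30^27 ≡ 55 (mod 59).
Mod 23: 78382 ≡ 21; by Fermat, exponent reduces to 85 mod 22 = 19; 21^19 ≡ 20 (mod 23).
Combine by CRT: x ≡ 14 (mod 67), x ≡ 55 (mod 59), x ≡ 20 (mod 23) ⇒ x ≡ 66076 (mod 90919).

66076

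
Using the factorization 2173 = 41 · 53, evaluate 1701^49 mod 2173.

2134

Mod 41: 1701 ≡ 20; by Fermat, exponent reduces to 49 mod 40 = 9; 20^9 ≡ 2 (mod 41).
Mod 53: 1701 ≡ 5; 5^49 ≡ 14 (mod 53).
Combine by CRT: x ≡ 2 (mod 41), x ≡ 14 (mod 53) ⇒ x ≡ 2134 (mod 2173).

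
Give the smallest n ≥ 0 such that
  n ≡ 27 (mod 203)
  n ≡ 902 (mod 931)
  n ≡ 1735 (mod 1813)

170344

Combine the congruences pairwise.
gcd(203, 931) = 7 and 7 | (902 − 27), so the pair is consistent; merging gives n ≡ 8350 (mod 26999), where 26999 = lcm(203, 931).
gcd(26999, 1813) = 49 and 49 | (1735 − 8350), so the pair is consistent; merging gives n ≡ 170344 (mod 998963), where 998963 = lcm(26999, 1813).
The solution is unique modulo lcm(203, 931, 1813) = 998963.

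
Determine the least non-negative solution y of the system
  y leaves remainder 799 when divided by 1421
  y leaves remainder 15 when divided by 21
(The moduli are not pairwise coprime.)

2220

Combine the congruences pairwise.
gcd(1421, 21) = 7 and 7 | (15 − 799), so the pair is consistent; merging gives y ≡ 2220 (mod 4263), where 4263 = lcm(1421, 21).
The solution is unique modulo lcm(1421, 21) = 4263.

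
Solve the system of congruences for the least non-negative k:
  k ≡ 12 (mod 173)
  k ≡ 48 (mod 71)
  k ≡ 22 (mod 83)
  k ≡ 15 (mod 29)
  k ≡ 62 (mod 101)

From k ≡ 12 (mod 173) write k = 12 + 173t. Substituting into k ≡ 48 (mod 71) gives 173t ≡ 36 (mod 71), and since 31⁻¹ ≡ 55 (mod 71), t ≡ 63. Hence k ≡ 12 + 173·63 = 10911 (mod 12283).
From k ≡ 10911 (mod 12283) write k = 10911 + 12283t. Substituting into k ≡ 22 (mod 83) gives 12283t ≡ 67 (mod 83), and since 82⁻¹ ≡ 82 (mod 83), t ≡ 16. Hence k ≡ 10911 + 12283·16 = 207439 (mod 1019489).
From k ≡ 207439 (mod 1019489) write k = 207439 + 1019489t. Substituting into k ≡ 15 (mod 29) gives 1019489t ≡ 13 (mod 29), and since 23⁻¹ ≡ 24 (mod 29), t ≡ 22. Hence k ≡ 207439 + 1019489·22 = 22636197 (mod 29565181).
From k ≡ 22636197 (mod 29565181) write k = 22636197 + 29565181t. Substituting into k ≡ 62 (mod 101) gives 29565181t ≡ 86 (mod 101), and since 57⁻¹ ≡ 39 (mod 101), t ≡ 21. Hence k ≡ 22636197 + 29565181·21 = 643504998 (mod 2986083281).

643504998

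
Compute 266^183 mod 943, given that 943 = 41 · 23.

538

Mod 41: 266 ≡ 20; by Fermat, exponent reduces to 183 mod 40 = 23; 20^23 ≡ 5 (mod 41).
Mod 23: 266 ≡ 13; by Fermat, exponent reduces to 183 mod 22 = 7; 13^7 ≡ 9 (mod 23).
Combine by CRT: x ≡ 5 (mod 41), x ≡ 9 (mod 23) ⇒ x ≡ 538 (mod 943).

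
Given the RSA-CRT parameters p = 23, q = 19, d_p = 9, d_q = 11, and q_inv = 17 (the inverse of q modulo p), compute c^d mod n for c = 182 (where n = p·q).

m₁ = c^(d_p) mod p: c ≡ 21 (mod 23), and 21^9 mod 23 = 17.
m₂ = c^(d_q) mod q: c ≡ 11 (mod 19), and 11^11 mod 19 = 7.
h = q_inv·(m₁ − m₂) mod p = 17·(17 − 7) mod 23 = 9.
m = m₂ + h·q = 7 + 9·19 = 178.

178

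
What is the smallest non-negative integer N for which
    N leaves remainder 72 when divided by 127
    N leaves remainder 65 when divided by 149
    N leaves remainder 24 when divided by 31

375992

From N ≡ 72 (mod 127) write N = 72 + 127t. Substituting into N ≡ 65 (mod 149) gives 127t ≡ 142 (mod 149), and since 127⁻¹ ≡ 88 (mod 149), t ≡ 129. Hence N ≡ 72 + 127·129 = 16455 (mod 18923).
From N ≡ 16455 (mod 18923) write N = 16455 + 18923t. Substituting into N ≡ 24 (mod 31) gives 18923t ≡ 30 (mod 31), and since 13⁻¹ ≡ 12 (mod 31), t ≡ 19. Hence N ≡ 16455 + 18923·19 = 375992 (mod 586613).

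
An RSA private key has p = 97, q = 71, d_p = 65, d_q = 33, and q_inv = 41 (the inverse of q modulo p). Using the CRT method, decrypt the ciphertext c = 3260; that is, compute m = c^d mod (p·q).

m₁ = c^(d_p) mod p: c ≡ 59 (mod 97), and 59^65 mod 97 = 10.
m₂ = c^(d_q) mod q: c ≡ 65 (mod 71), and 65^33 mod 71 = 69.
h = q_inv·(m₁ − m₂) mod p = 41·(10 − 69) mod 97 = 6.
m = m₂ + h·q = 69 + 6·71 = 495.

495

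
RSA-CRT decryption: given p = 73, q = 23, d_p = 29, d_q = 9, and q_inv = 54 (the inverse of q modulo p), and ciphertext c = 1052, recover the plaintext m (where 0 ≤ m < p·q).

m₁ = c^(d_p) mod p: c ≡ 30 (mod 73), and 30^29 mod 73 = 52.
m₂ = c^(d_q) mod q: c ≡ 17 (mod 23), and 17^9 mod 23 = 7.
h = q_inv·(m₁ − m₂) mod p = 54·(52 − 7) mod 73 = 21.
m = m₂ + h·q = 7 + 21·23 = 490.

490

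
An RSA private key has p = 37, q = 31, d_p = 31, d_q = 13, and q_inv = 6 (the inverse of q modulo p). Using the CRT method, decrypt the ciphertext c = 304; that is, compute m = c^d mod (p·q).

m₁ = c^(d_p) mod p: c ≡ 8 (mod 37), and 8^31 mod 37 = 29.
m₂ = c^(d_q) mod q: c ≡ 25 (mod 31), and 25^13 mod 31 = 25.
h = q_inv·(m₁ − m₂) mod p = 6·(29 − 25) mod 37 = 24.
m = m₂ + h·q = 25 + 24·31 = 769.

769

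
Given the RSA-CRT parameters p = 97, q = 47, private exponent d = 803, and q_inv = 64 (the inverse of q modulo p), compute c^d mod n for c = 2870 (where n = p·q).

d_p = d mod (p−1) = 803 mod 96 = 35; d_q = d mod (q−1) = 21.
m₁ = c^(d_p) mod p: c ≡ 57 (mod 97), and 57^35 mod 97 = 21.
m₂ = c^(d_q) mod q: c ≡ 3 (mod 47), and 3^21 mod 47 = 21.
h = q_inv·(m₁ − m₂) mod p = 64·(21 − 21) mod 97 = 0.
m = m₂ + h·q = 21 + 0·47 = 21.

21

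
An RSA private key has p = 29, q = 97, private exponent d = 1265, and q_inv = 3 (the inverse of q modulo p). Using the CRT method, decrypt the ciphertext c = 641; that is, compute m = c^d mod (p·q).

d_p = d mod (p−1) = 1265 mod 28 = 5; d_q = d mod (q−1) = 17.
m₁ = c^(d_p) mod p: c ≡ 3 (mod 29), and 3^5 mod 29 = 11.
m₂ = c^(d_q) mod q: c ≡ 59 (mod 97), and 59^17 mod 97 = 87.
h = q_inv·(m₁ − m₂) mod p = 3·(11 − 87) mod 29 = 4.
m = m₂ + h·q = 87 + 4·97 = 475.

475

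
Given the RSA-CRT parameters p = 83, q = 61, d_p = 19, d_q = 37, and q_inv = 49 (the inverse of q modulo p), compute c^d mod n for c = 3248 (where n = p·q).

m₁ = c^(d_p) mod p: c ≡ 11 (mod 83), and 11^19 mod 83 = 51.
m₂ = c^(d_q) mod q: c ≡ 15 (mod 61), and 15^37 mod 61 = 22.
h = q_inv·(m₁ − m₂) mod p = 49·(51 − 22) mod 83 = 10.
m = m₂ + h·q = 22 + 10·61 = 632.

632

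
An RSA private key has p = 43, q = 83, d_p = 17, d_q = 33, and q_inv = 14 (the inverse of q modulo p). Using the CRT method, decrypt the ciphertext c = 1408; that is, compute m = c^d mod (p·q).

1722

m₁ = c^(d_p) mod p: c ≡ 32 (mod 43), and 32^17 mod 43 = 2.
m₂ = c^(d_q) mod q: c ≡ 80 (mod 83), and 80^33 mod 83 = 62.
h = q_inv·(m₁ − m₂) mod p = 14·(2 − 62) mod 43 = 20.
m = m₂ + h·q = 62 + 20·83 = 1722.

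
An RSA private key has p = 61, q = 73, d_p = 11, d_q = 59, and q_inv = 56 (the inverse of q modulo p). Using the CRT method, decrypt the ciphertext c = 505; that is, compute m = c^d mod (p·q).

m₁ = c^(d_p) mod p: c ≡ 17 (mod 61), and 17^11 mod 61 = 55.
m₂ = c^(d_q) mod q: c ≡ 67 (mod 73), and 67^59 mod 73 = 38.
h = q_inv·(m₁ − m₂) mod p = 56·(55 − 38) mod 61 = 37.
m = m₂ + h·q = 38 + 37·73 = 2739.

2739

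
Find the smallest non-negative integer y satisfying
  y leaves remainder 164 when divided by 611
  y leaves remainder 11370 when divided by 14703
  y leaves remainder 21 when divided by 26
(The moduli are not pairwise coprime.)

Combine the congruences pairwise.
gcd(611, 14703) = 13 and 13 | (11370 − 164), so the pair is consistent; merging gives y ≡ 393648 (mod 691041), where 691041 = lcm(611, 14703).
gcd(691041, 26) = 13 and 13 | (21 − 393648), so the pair is consistent; merging gives y ≡ 1084689 (mod 1382082), where 1382082 = lcm(691041, 26).
The solution is unique modulo lcm(611, 14703, 26) = 1382082.

1084689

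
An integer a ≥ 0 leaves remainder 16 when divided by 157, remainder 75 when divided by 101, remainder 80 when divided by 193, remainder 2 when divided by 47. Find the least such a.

From a ≡ 16 (mod 157) write a = 16 + 157t. Substituting into a ≡ 75 (mod 101) gives 157t ≡ 59 (mod 101), and since 56⁻¹ ≡ 92 (mod 101), t ≡ 75. Hence a ≡ 16 + 157·75 = 11791 (mod 15857).
From a ≡ 11791 (mod 15857) write a = 11791 + 15857t. Substituting into a ≡ 80 (mod 193) gives 15857t ≡ 62 (mod 193), and since 31⁻¹ ≡ 137 (mod 193), t ≡ 2. Hence a ≡ 11791 + 15857·2 = 43505 (mod 3060401).
From a ≡ 43505 (mod 3060401) write a = 43505 + 3060401t. Substituting into a ≡ 2 (mod 47) gives 3060401t ≡ 19 (mod 47), and since 43⁻¹ ≡ 35 (mod 47), t ≡ 7. Hence a ≡ 43505 + 3060401·7 = 21466312 (mod 143838847).

21466312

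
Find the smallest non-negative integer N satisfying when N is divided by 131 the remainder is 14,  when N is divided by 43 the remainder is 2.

From N ≡ 14 (mod 131) write N = 14 + 131t. Substituting into N ≡ 2 (mod 43) gives 131t ≡ 31 (mod 43), and since 2⁻¹ ≡ 22 (mod 43), t ≡ 37. Hence N ≡ 14 + 131·37 = 4861 (mod 5633).

4861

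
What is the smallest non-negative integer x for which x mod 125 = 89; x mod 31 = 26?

3839

From x ≡ 89 (mod 125) write x = 89 + 125t. Substituting into x ≡ 26 (mod 31) gives 125t ≡ 30 (mod 31), and since 1⁻¹ ≡ 1 (mod 31), t ≡ 30. Hence x ≡ 89 + 125·30 = 3839 (mod 3875).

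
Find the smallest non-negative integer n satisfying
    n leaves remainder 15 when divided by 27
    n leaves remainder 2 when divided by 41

1068

From n ≡ 15 (mod 27) write n = 15 + 27t. Substituting into n ≡ 2 (mod 41) gives 27t ≡ 28 (mod 41), and since 27⁻¹ ≡ 38 (mod 41), t ≡ 39. Hence n ≡ 15 + 27·39 = 1068 (mod 1107).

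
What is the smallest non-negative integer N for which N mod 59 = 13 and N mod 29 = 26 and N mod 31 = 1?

From N ≡ 13 (mod 59) write N = 13 + 59t. Substituting into N ≡ 26 (mod 29) gives 59t ≡ 13 (mod 29), and since 1⁻¹ ≡ 1 (mod 29), t ≡ 13. Hence N ≡ 13 + 59·13 = 780 (mod 1711).
From N ≡ 780 (mod 1711) write N = 780 + 1711t. Substituting into N ≡ 1 (mod 31) gives 1711t ≡ 27 (mod 31), and since 6⁻¹ ≡ 26 (mod 31), t ≡ 20. Hence N ≡ 780 + 1711·20 = 35000 (mod 53041).

35000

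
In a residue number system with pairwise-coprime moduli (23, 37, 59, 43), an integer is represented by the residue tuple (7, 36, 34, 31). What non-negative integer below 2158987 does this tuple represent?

The moduli are pairwise coprime; N = 23·37·59·43 = 2158987.
N/23 = 93869; 93869 ≡ 6 (mod 23); 6·4 ≡ 1, so inverse 4.
N/37 = 58351; 58351 ≡ 2 (mod 37); 2·19 ≡ 1, so inverse 19.
N/59 = 36593; 36593 ≡ 13 (mod 59); 13·50 ≡ 1, so inverse 50.
N/43 = 50209; 50209 ≡ 28 (mod 43); 28·20 ≡ 1, so inverse 20.
x ≡ 7·93869·4 + 36·58351·19 + 34·36593·50 + 31·50209·20 = 135878096.
135878096 mod 2158987 = 2020902.

2020902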